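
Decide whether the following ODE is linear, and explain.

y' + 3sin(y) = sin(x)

Nonlinear (sin(y) is nonlinear in y)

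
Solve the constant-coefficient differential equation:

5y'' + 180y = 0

Characteristic equation: 5r² + 180 = 0
Divide by 5: r² + 36 = 0
Roots: r = ±6i (complex conjugates)
General solution: y = C₁cos(6x) + C₂sin(6x)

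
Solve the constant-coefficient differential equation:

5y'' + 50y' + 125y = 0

Characteristic equation: 5r² + 50r + 125 = 0
Divide by 5: r² + 10r + 25 = 0
Factored: (r + 5)² = 0
Repeated root: r = -5
General solution: y = (C₁ + C₂x)e^(-5x)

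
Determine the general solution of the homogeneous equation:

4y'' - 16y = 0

Characteristic equation: 4r² - 16 = 0
Divide by 4: r² - 4 = 0
Roots: r = 2, -2 (distinct real)
General solution: y = C₁e^(2x) + C₂e^(-2x)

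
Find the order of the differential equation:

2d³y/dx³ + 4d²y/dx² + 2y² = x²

The order is 3 (highest derivative is of order 3).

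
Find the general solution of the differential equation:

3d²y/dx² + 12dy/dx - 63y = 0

Characteristic equation: 3r² + 12r - 63 = 0
Divide by 3: r² + 4r - 21 = 0
Roots: r = 3, -7 (distinct real)
General solution: y = C₁e^(3x) + C₂e^(-7x)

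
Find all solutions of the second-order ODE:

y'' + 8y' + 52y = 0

Characteristic equation: r² + 8r + 52 = 0
Roots: r = -4 ± 6i (complex conjugates)
General solution: y = e^(-4x)(C₁cos(6x) + C₂sin(6x))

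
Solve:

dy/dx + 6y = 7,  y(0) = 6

General solution: y = 7/6 + Ce^(-6x)
Applying y(0) = 6: C = 6 - 7/6 = 29/6
Particular solution: y = 7/6 + (29/6)e^(-6x)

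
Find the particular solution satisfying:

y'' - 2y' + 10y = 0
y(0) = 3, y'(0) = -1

General solution: y = e^x(C₁cos(3x) + C₂sin(3x))
Complex roots r = 1 ± 3i
Applying ICs: C₁ = 3, C₂ = -4/3
Particular solution: y = e^x(3cos(3x) - (4/3)sin(3x))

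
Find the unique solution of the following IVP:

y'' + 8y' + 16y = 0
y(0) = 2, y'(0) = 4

General solution: y = (C₁ + C₂x)e^(-4x)
Repeated root r = -4
Applying ICs: C₁ = 2, C₂ = 12
Particular solution: y = (2 + 12x)e^(-4x)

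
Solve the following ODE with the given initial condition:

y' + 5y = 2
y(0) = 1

General solution: y = 2/5 + Ce^(-5x)
Applying y(0) = 1: C = 1 - 2/5 = 3/5
Particular solution: y = 2/5 + (3/5)e^(-5x)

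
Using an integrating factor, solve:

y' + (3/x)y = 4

Using integrating factor method:

General solution: y = x + Cx^(-3)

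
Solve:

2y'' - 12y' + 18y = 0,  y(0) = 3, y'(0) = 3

General solution: y = (C₁ + C₂x)e^(3x)
Repeated root r = 3
Applying ICs: C₁ = 3, C₂ = -6
Particular solution: y = (3 - 6x)e^(3x)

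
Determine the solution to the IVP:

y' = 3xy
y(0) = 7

General solution: y = Ce^(3x²/2)
Applying IC y(0) = 7:
Particular solution: y = 7e^(3x²/2)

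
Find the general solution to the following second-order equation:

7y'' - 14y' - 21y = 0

Characteristic equation: 7r² - 14r - 21 = 0
Divide by 7: r² - 2r - 3 = 0
Roots: r = 3, -1 (distinct real)
General solution: y = C₁e^(3x) + C₂e^(-x)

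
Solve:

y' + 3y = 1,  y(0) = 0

General solution: y = 1/3 + Ce^(-3x)
Applying y(0) = 0: C = 0 - 1/3 = -1/3
Particular solution: y = 1/3 - (1/3)e^(-3x)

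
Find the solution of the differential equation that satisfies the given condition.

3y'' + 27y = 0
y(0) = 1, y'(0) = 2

General solution: y = C₁cos(3x) + C₂sin(3x)
Complex roots r = ±3i
Applying ICs: C₁ = 1, C₂ = 2/3
Particular solution: y = cos(3x) + (2/3)sin(3x)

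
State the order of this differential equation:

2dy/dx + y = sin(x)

The order is 1 (highest derivative is of order 1).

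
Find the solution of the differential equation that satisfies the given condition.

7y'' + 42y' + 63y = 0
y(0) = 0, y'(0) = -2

General solution: y = (C₁ + C₂x)e^(-3x)
Repeated root r = -3
Applying ICs: C₁ = 0, C₂ = -2
Particular solution: y = -2xe^(-3x)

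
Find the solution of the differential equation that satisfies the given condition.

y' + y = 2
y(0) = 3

General solution: y = 2 + Ce^(-x)
Applying y(0) = 3: C = 3 - 2 = 1
Particular solution: y = 2 + e^(-x)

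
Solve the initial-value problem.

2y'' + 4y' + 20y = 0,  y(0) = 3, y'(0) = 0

General solution: y = e^(-x)(C₁cos(3x) + C₂sin(3x))
Complex roots r = -1 ± 3i
Applying ICs: C₁ = 3, C₂ = 1
Particular solution: y = e^(-x)(3cos(3x) + sin(3x))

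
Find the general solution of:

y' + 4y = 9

Using integrating factor method:

General solution: y = 9/4 + Ce^(-4x)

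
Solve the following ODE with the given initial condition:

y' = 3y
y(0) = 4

General solution: y = Ce^(3x)
Applying IC y(0) = 4:
Particular solution: y = 4e^(3x)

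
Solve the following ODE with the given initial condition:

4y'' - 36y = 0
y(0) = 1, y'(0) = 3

General solution: y = C₁e^(3x) + C₂e^(-3x)
Applying ICs: C₁ = 1, C₂ = 0
Particular solution: y = e^(3x)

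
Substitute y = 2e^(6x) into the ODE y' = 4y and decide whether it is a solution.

Verification:
y = 2e^(6x)
y' = 12e^(6x)
But 4y = 8e^(6x)
y' ≠ 4y — the derivative does not match

No, it is not a solution.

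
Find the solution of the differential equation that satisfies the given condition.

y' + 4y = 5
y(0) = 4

General solution: y = 5/4 + Ce^(-4x)
Applying y(0) = 4: C = 4 - 5/4 = 11/4
Particular solution: y = 5/4 + (11/4)e^(-4x)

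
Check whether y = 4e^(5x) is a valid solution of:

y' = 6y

Verification:
y = 4e^(5x)
y' = 20e^(5x)
But 6y = 24e^(5x)
y' ≠ 6y — the derivative does not match

No, it is not a solution.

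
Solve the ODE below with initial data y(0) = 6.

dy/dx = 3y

General solution: y = Ce^(3x)
Applying IC y(0) = 6:
Particular solution: y = 6e^(3x)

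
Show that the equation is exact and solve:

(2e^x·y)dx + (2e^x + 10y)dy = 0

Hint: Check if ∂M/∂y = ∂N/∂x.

Verify exactness: ∂M/∂y = ∂N/∂x ✓
Find F(x,y) such that ∂F/∂x = M, ∂F/∂y = N
Solution: 2e^x·y + 5y² = C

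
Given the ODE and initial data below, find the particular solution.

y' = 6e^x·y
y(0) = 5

General solution: y = Ce^(6e^x)
Applying IC y(0) = 5:
Particular solution: y = 5e^(6(e^x - 1))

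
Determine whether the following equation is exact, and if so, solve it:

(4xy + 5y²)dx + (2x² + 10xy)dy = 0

Verify exactness: ∂M/∂y = ∂N/∂x ✓
Find F(x,y) such that ∂F/∂x = M, ∂F/∂y = N
Solution: 2x²y + 5xy² = C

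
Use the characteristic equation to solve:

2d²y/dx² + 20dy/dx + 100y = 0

Characteristic equation: 2r² + 20r + 100 = 0
Divide by 2: r² + 10r + 50 = 0
Roots: r = -5 ± 5i (complex conjugates)
General solution: y = e^(-5x)(C₁cos(5x) + C₂sin(5x))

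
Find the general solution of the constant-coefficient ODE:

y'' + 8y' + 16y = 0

Characteristic equation: r² + 8r + 16 = 0
Factored: (r + 4)² = 0
Repeated root: r = -4
General solution: y = (C₁ + C₂x)e^(-4x)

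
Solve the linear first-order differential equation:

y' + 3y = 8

Using integrating factor method:

General solution: y = 8/3 + Ce^(-3x)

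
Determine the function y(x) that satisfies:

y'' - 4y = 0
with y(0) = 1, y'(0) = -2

General solution: y = C₁e^(2x) + C₂e^(-2x)
Applying ICs: C₁ = 0, C₂ = 1
Particular solution: y = e^(-2x)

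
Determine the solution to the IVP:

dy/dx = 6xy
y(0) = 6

General solution: y = Ce^(3x²)
Applying IC y(0) = 6:
Particular solution: y = 6e^(3x²)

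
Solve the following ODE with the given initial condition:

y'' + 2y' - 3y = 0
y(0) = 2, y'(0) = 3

General solution: y = C₁e^x + C₂e^(-3x)
Applying ICs: C₁ = 9/4, C₂ = -1/4
Particular solution: y = (9/4)e^x - (1/4)e^(-3x)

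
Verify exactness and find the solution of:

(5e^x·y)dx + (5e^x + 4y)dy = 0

Verify exactness: ∂M/∂y = ∂N/∂x ✓
Find F(x,y) such that ∂F/∂x = M, ∂F/∂y = N
Solution: 5e^x·y + 2y² = C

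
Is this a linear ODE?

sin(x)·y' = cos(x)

Yes. Linear (y and its derivatives appear to the first power only, no products of y terms)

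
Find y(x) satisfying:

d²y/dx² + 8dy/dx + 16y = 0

Characteristic equation: r² + 8r + 16 = 0
Factored: (r + 4)² = 0
Repeated root: r = -4
General solution: y = (C₁ + C₂x)e^(-4x)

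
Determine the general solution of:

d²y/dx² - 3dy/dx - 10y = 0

Characteristic equation: r² - 3r - 10 = 0
Roots: r = 5, -2 (distinct real)
General solution: y = C₁e^(5x) + C₂e^(-2x)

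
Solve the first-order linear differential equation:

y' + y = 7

Using integrating factor method:

General solution: y = 7 + Ce^(-x)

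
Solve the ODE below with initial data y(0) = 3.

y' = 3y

General solution: y = Ce^(3x)
Applying IC y(0) = 3:
Particular solution: y = 3e^(3x)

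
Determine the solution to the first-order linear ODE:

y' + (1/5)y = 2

Using integrating factor method:

General solution: y = 10 + Ce^(-x/5)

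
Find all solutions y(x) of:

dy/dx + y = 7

Using integrating factor method:

General solution: y = 7 + Ce^(-x)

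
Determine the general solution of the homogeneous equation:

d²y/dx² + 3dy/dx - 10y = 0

Characteristic equation: r² + 3r - 10 = 0
Roots: r = 2, -5 (distinct real)
General solution: y = C₁e^(2x) + C₂e^(-5x)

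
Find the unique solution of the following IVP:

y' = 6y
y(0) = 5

General solution: y = Ce^(6x)
Applying IC y(0) = 5:
Particular solution: y = 5e^(6x)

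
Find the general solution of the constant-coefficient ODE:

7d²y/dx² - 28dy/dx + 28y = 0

Characteristic equation: 7r² - 28r + 28 = 0
Divide by 7: r² - 4r + 4 = 0
Factored: (r - 2)² = 0
Repeated root: r = 2
General solution: y = (C₁ + C₂x)e^(2x)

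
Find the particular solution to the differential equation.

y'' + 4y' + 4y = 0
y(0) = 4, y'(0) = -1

General solution: y = (C₁ + C₂x)e^(-2x)
Repeated root r = -2
Applying ICs: C₁ = 4, C₂ = 7
Particular solution: y = (4 + 7x)e^(-2x)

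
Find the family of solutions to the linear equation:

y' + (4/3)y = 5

Using integrating factor method:

General solution: y = 15/4 + Ce^(-4x/3)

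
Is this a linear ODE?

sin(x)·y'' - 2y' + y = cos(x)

Yes. Linear (y and its derivatives appear to the first power only, no products of y terms)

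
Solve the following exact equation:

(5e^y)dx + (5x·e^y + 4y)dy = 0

Verify exactness: ∂M/∂y = ∂N/∂x ✓
Find F(x,y) such that ∂F/∂x = M, ∂F/∂y = N
Solution: 5x·e^y + 2y² = C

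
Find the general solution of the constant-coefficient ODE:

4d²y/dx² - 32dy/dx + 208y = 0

Characteristic equation: 4r² - 32r + 208 = 0
Divide by 4: r² - 8r + 52 = 0
Roots: r = 4 ± 6i (complex conjugates)
General solution: y = e^(4x)(C₁cos(6x) + C₂sin(6x))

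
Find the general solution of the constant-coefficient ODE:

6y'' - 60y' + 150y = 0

Characteristic equation: 6r² - 60r + 150 = 0
Divide by 6: r² - 10r + 25 = 0
Factored: (r - 5)² = 0
Repeated root: r = 5
General solution: y = (C₁ + C₂x)e^(5x)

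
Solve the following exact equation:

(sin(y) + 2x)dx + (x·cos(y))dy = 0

Verify exactness: ∂M/∂y = ∂N/∂x ✓
Find F(x,y) such that ∂F/∂x = M, ∂F/∂y = N
Solution: x·sin(y) + x² = C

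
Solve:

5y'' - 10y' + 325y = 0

Characteristic equation: 5r² - 10r + 325 = 0
Divide by 5: r² - 2r + 65 = 0
Roots: r = 1 ± 8i (complex conjugates)
General solution: y = e^x(C₁cos(8x) + C₂sin(8x))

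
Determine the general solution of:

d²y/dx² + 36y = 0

Characteristic equation: r² + 36 = 0
Roots: r = ±6i (complex conjugates)
General solution: y = C₁cos(6x) + C₂sin(6x)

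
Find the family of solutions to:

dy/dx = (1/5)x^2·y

Separating variables and integrating:
ln|y| = x^3/15 + C

General solution: y = Ce^(x^3/15)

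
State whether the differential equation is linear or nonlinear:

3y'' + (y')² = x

Nonlinear ((y')² term)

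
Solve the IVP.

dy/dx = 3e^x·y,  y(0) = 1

General solution: y = Ce^(3e^x)
Applying IC y(0) = 1:
Particular solution: y = e^(3(e^x - 1))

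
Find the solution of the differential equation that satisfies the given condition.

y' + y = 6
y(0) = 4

General solution: y = 6 + Ce^(-x)
Applying y(0) = 4: C = 4 - 6 = -2
Particular solution: y = 6 - 2e^(-x)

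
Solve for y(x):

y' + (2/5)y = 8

Using integrating factor method:

General solution: y = 20 + Ce^(-2x/5)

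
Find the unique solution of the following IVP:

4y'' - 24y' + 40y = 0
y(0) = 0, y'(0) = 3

General solution: y = e^(3x)(C₁cos(x) + C₂sin(x))
Complex roots r = 3 ± i
Applying ICs: C₁ = 0, C₂ = 3
Particular solution: y = e^(3x)(3sin(x))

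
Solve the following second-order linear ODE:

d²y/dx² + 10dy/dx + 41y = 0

Characteristic equation: r² + 10r + 41 = 0
Roots: r = -5 ± 4i (complex conjugates)
General solution: y = e^(-5x)(C₁cos(4x) + C₂sin(4x))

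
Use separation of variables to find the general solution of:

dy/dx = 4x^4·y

Separating variables and integrating:
ln|y| = 4x^5/5 + C

General solution: y = Ce^(4x^5/5)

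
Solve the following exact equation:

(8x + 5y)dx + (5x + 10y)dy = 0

Verify exactness: ∂M/∂y = ∂N/∂x ✓
Find F(x,y) such that ∂F/∂x = M, ∂F/∂y = N
Solution: 4x² + 5xy + 5y² = C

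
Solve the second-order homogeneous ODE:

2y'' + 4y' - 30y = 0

Characteristic equation: 2r² + 4r - 30 = 0
Divide by 2: r² + 2r - 15 = 0
Roots: r = 3, -5 (distinct real)
General solution: y = C₁e^(3x) + C₂e^(-5x)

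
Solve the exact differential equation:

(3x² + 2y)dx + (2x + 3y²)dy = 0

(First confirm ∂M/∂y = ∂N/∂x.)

Verify exactness: ∂M/∂y = ∂N/∂x ✓
Find F(x,y) such that ∂F/∂x = M, ∂F/∂y = N
Solution: x³ + 2xy + y³ = C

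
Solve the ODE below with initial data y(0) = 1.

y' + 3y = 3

General solution: y = 1 + Ce^(-3x)
Applying y(0) = 1: C = 1 - 1 = 0
Particular solution: y = 1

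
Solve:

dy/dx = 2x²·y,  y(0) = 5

General solution: y = Ce^(2x³/3)
Applying IC y(0) = 5:
Particular solution: y = 5e^(2x³/3)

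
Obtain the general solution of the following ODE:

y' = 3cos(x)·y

Separating variables and integrating:
ln|y| = 3sin(x) + C

General solution: y = Ce^(3sin(x))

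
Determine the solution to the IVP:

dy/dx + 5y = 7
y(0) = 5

General solution: y = 7/5 + Ce^(-5x)
Applying y(0) = 5: C = 5 - 7/5 = 18/5
Particular solution: y = 7/5 + (18/5)e^(-5x)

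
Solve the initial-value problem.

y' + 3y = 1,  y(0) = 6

General solution: y = 1/3 + Ce^(-3x)
Applying y(0) = 6: C = 6 - 1/3 = 17/3
Particular solution: y = 1/3 + (17/3)e^(-3x)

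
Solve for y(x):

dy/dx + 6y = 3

Using integrating factor method:

General solution: y = 1/2 + Ce^(-6x)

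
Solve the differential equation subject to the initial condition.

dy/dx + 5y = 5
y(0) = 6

General solution: y = 1 + Ce^(-5x)
Applying y(0) = 6: C = 6 - 1 = 5
Particular solution: y = 1 + 5e^(-5x)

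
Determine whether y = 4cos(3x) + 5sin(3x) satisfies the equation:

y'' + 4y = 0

Verification:
y'' = -36cos(3x) - 45sin(3x)
y'' + 4y ≠ 0 (frequency mismatch: got 9 instead of 4)

No, it is not a solution.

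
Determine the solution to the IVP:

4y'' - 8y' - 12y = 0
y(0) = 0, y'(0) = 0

General solution: y = C₁e^(3x) + C₂e^(-x)
Applying ICs: C₁ = 0, C₂ = 0
Particular solution: y = 0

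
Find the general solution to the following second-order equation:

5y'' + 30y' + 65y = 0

Characteristic equation: 5r² + 30r + 65 = 0
Divide by 5: r² + 6r + 13 = 0
Roots: r = -3 ± 2i (complex conjugates)
General solution: y = e^(-3x)(C₁cos(2x) + C₂sin(2x))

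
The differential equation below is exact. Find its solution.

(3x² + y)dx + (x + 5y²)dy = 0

Verify exactness: ∂M/∂y = ∂N/∂x ✓
Find F(x,y) such that ∂F/∂x = M, ∂F/∂y = N
Solution: x³ + xy + 5y³/3 = C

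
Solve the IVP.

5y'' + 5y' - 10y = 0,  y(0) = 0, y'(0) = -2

General solution: y = C₁e^x + C₂e^(-2x)
Applying ICs: C₁ = -2/3, C₂ = 2/3
Particular solution: y = -(2/3)e^x + (2/3)e^(-2x)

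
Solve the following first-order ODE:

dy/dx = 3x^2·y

Separating variables and integrating:
ln|y| = x^3 + C

General solution: y = Ce^(x^3)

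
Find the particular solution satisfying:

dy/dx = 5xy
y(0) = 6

General solution: y = Ce^(5x²/2)
Applying IC y(0) = 6:
Particular solution: y = 6e^(5x²/2)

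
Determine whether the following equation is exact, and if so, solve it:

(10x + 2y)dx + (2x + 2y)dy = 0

Verify exactness: ∂M/∂y = ∂N/∂x ✓
Find F(x,y) such that ∂F/∂x = M, ∂F/∂y = N
Solution: 5x² + 2xy + y² = C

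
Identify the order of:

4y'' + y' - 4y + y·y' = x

The order is 2 (highest derivative is of order 2).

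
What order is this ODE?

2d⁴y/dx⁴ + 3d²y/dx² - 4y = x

The order is 4 (highest derivative is of order 4).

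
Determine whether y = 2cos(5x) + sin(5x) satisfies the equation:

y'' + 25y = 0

Verification:
y'' = -50cos(5x) - 25sin(5x)
y'' + 25y = 0 ✓

Yes, it is a solution.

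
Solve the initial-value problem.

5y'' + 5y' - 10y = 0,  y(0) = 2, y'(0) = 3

General solution: y = C₁e^x + C₂e^(-2x)
Applying ICs: C₁ = 7/3, C₂ = -1/3
Particular solution: y = (7/3)e^x - (1/3)e^(-2x)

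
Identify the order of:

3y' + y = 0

The order is 1 (highest derivative is of order 1).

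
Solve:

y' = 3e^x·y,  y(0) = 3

General solution: y = Ce^(3e^x)
Applying IC y(0) = 3:
Particular solution: y = 3e^(3(e^x - 1))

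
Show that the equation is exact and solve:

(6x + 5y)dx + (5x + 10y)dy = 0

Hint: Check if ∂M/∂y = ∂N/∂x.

Verify exactness: ∂M/∂y = ∂N/∂x ✓
Find F(x,y) such that ∂F/∂x = M, ∂F/∂y = N
Solution: 3x² + 5xy + 5y² = C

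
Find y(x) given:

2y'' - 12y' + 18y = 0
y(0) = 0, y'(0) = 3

General solution: y = (C₁ + C₂x)e^(3x)
Repeated root r = 3
Applying ICs: C₁ = 0, C₂ = 3
Particular solution: y = 3xe^(3x)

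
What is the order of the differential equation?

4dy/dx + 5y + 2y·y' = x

The order is 1 (highest derivative is of order 1).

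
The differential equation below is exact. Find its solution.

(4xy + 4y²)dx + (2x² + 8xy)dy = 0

Verify exactness: ∂M/∂y = ∂N/∂x ✓
Find F(x,y) such that ∂F/∂x = M, ∂F/∂y = N
Solution: 2x²y + 4xy² = C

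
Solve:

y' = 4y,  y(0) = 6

General solution: y = Ce^(4x)
Applying IC y(0) = 6:
Particular solution: y = 6e^(4x)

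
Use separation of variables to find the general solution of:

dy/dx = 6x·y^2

Separating variables and integrating:
-1/y = 3x^2 + C

General solution: y^-1 = -3x^2 + C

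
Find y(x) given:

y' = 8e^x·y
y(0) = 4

General solution: y = Ce^(8e^x)
Applying IC y(0) = 4:
Particular solution: y = 4e^(8(e^x - 1))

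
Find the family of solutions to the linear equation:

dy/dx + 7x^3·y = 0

Using integrating factor method:

General solution: y = Ce^(-7x^4/4)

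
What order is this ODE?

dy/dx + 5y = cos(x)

The order is 1 (highest derivative is of order 1).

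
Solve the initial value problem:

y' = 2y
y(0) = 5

General solution: y = Ce^(2x)
Applying IC y(0) = 5:
Particular solution: y = 5e^(2x)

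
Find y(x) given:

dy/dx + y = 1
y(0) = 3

General solution: y = 1 + Ce^(-x)
Applying y(0) = 3: C = 3 - 1 = 2
Particular solution: y = 1 + 2e^(-x)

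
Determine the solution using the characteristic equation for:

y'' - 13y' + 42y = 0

Characteristic equation: r² - 13r + 42 = 0
Roots: r = 6, 7 (distinct real)
General solution: y = C₁e^(6x) + C₂e^(7x)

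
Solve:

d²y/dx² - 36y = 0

Characteristic equation: r² - 36 = 0
Roots: r = 6, -6 (distinct real)
General solution: y = C₁e^(6x) + C₂e^(-6x)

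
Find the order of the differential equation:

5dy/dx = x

The order is 1 (highest derivative is of order 1).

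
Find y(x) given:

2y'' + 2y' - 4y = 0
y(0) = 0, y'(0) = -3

General solution: y = C₁e^x + C₂e^(-2x)
Applying ICs: C₁ = -1, C₂ = 1
Particular solution: y = -e^x + e^(-2x)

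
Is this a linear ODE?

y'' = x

Yes. Linear (y and its derivatives appear to the first power only, no products of y terms)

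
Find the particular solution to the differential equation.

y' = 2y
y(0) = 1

General solution: y = Ce^(2x)
Applying IC y(0) = 1:
Particular solution: y = e^(2x)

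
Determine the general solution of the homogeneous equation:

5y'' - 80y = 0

Characteristic equation: 5r² - 80 = 0
Divide by 5: r² - 16 = 0
Roots: r = 4, -4 (distinct real)
General solution: y = C₁e^(4x) + C₂e^(-4x)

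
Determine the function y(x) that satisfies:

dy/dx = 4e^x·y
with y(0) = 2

General solution: y = Ce^(4e^x)
Applying IC y(0) = 2:
Particular solution: y = 2e^(4(e^x - 1))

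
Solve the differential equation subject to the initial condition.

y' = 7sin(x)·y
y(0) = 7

General solution: y = Ce^(-7cos(x))
Applying IC y(0) = 7:
Particular solution: y = 7e^(7(1-cos(x)))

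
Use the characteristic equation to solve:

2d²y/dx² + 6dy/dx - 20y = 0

Characteristic equation: 2r² + 6r - 20 = 0
Divide by 2: r² + 3r - 10 = 0
Roots: r = 2, -5 (distinct real)
General solution: y = C₁e^(2x) + C₂e^(-5x)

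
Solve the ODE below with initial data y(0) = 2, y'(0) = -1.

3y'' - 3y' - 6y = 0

General solution: y = C₁e^(2x) + C₂e^(-x)
Applying ICs: C₁ = 1/3, C₂ = 5/3
Particular solution: y = (1/3)e^(2x) + (5/3)e^(-x)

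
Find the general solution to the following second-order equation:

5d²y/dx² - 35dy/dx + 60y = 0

Characteristic equation: 5r² - 35r + 60 = 0
Divide by 5: r² - 7r + 12 = 0
Roots: r = 3, 4 (distinct real)
General solution: y = C₁e^(3x) + C₂e^(4x)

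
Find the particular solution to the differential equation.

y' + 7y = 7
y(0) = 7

General solution: y = 1 + Ce^(-7x)
Applying y(0) = 7: C = 7 - 1 = 6
Particular solution: y = 1 + 6e^(-7x)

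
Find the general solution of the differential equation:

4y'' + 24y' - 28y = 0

Characteristic equation: 4r² + 24r - 28 = 0
Divide by 4: r² + 6r - 7 = 0
Roots: r = 1, -7 (distinct real)
General solution: y = C₁e^x + C₂e^(-7x)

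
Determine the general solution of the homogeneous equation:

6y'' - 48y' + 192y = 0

Characteristic equation: 6r² - 48r + 192 = 0
Divide by 6: r² - 8r + 32 = 0
Roots: r = 4 ± 4i (complex conjugates)
General solution: y = e^(4x)(C₁cos(4x) + C₂sin(4x))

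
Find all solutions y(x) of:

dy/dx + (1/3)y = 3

Using integrating factor method:

General solution: y = 9 + Ce^(-x/3)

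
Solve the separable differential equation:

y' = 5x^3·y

Separating variables and integrating:
ln|y| = 5x^4/4 + C

General solution: y = Ce^(5x^4/4)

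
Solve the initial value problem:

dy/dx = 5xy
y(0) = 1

General solution: y = Ce^(5x²/2)
Applying IC y(0) = 1:
Particular solution: y = e^(5x²/2)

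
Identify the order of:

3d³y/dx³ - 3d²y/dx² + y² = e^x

The order is 3 (highest derivative is of order 3).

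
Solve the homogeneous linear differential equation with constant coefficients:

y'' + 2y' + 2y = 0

Characteristic equation: r² + 2r + 2 = 0
Roots: r = -1 ± i (complex conjugates)
General solution: y = e^(-x)(C₁cos(x) + C₂sin(x))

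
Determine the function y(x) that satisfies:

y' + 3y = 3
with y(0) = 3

General solution: y = 1 + Ce^(-3x)
Applying y(0) = 3: C = 3 - 1 = 2
Particular solution: y = 1 + 2e^(-3x)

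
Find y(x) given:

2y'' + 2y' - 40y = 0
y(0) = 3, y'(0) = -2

General solution: y = C₁e^(4x) + C₂e^(-5x)
Applying ICs: C₁ = 13/9, C₂ = 14/9
Particular solution: y = (13/9)e^(4x) + (14/9)e^(-5x)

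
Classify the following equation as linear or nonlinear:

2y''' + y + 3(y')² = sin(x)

Nonlinear ((y')² term)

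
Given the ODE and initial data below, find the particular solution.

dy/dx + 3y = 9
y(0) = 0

General solution: y = 3 + Ce^(-3x)
Applying y(0) = 0: C = 0 - 3 = -3
Particular solution: y = 3 - 3e^(-3x)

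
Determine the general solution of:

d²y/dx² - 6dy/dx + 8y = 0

Characteristic equation: r² - 6r + 8 = 0
Roots: r = 4, 2 (distinct real)
General solution: y = C₁e^(4x) + C₂e^(2x)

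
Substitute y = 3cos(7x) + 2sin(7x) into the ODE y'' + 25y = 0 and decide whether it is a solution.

Verification:
y'' = -147cos(7x) - 98sin(7x)
y'' + 25y ≠ 0 (frequency mismatch: got 49 instead of 25)

No, it is not a solution.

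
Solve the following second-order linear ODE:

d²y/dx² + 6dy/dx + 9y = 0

Characteristic equation: r² + 6r + 9 = 0
Factored: (r + 3)² = 0
Repeated root: r = -3
General solution: y = (C₁ + C₂x)e^(-3x)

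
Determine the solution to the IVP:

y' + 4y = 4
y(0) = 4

General solution: y = 1 + Ce^(-4x)
Applying y(0) = 4: C = 4 - 1 = 3
Particular solution: y = 1 + 3e^(-4x)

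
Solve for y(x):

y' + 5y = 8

Using integrating factor method:

General solution: y = 8/5 + Ce^(-5x)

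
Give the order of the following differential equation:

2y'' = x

The order is 2 (highest derivative is of order 2).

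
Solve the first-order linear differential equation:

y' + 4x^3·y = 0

Using integrating factor method:

General solution: y = Ce^(-x^4)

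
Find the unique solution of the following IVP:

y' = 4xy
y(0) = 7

General solution: y = Ce^(2x²)
Applying IC y(0) = 7:
Particular solution: y = 7e^(2x²)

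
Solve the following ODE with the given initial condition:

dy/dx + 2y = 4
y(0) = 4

General solution: y = 2 + Ce^(-2x)
Applying y(0) = 4: C = 4 - 2 = 2
Particular solution: y = 2 + 2e^(-2x)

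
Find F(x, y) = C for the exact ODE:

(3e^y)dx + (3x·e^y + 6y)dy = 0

Verify exactness: ∂M/∂y = ∂N/∂x ✓
Find F(x,y) such that ∂F/∂x = M, ∂F/∂y = N
Solution: 3x·e^y + 3y² = C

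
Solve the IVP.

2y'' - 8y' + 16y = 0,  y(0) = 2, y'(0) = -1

General solution: y = e^(2x)(C₁cos(2x) + C₂sin(2x))
Complex roots r = 2 ± 2i
Applying ICs: C₁ = 2, C₂ = -5/2
Particular solution: y = e^(2x)(2cos(2x) - (5/2)sin(2x))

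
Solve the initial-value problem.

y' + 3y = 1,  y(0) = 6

General solution: y = 1/3 + Ce^(-3x)
Applying y(0) = 6: C = 6 - 1/3 = 17/3
Particular solution: y = 1/3 + (17/3)e^(-3x)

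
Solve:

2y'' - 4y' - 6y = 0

Characteristic equation: 2r² - 4r - 6 = 0
Divide by 2: r² - 2r - 3 = 0
Roots: r = 3, -1 (distinct real)
General solution: y = C₁e^(3x) + C₂e^(-x)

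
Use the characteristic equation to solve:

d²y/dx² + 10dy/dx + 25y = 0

Characteristic equation: r² + 10r + 25 = 0
Factored: (r + 5)² = 0
Repeated root: r = -5
General solution: y = (C₁ + C₂x)e^(-5x)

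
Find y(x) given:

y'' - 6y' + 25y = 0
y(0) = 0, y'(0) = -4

General solution: y = e^(3x)(C₁cos(4x) + C₂sin(4x))
Complex roots r = 3 ± 4i
Applying ICs: C₁ = 0, C₂ = -1
Particular solution: y = e^(3x)(-sin(4x))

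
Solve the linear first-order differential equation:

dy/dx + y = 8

Using integrating factor method:

General solution: y = 8 + Ce^(-x)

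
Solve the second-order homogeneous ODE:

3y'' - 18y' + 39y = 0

Characteristic equation: 3r² - 18r + 39 = 0
Divide by 3: r² - 6r + 13 = 0
Roots: r = 3 ± 2i (complex conjugates)
General solution: y = e^(3x)(C₁cos(2x) + C₂sin(2x))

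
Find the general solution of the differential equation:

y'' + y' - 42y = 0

Characteristic equation: r² + r - 42 = 0
Roots: r = 6, -7 (distinct real)
General solution: y = C₁e^(6x) + C₂e^(-7x)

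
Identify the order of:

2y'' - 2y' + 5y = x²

The order is 2 (highest derivative is of order 2).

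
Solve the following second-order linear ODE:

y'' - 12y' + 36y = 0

Characteristic equation: r² - 12r + 36 = 0
Factored: (r - 6)² = 0
Repeated root: r = 6
General solution: y = (C₁ + C₂x)e^(6x)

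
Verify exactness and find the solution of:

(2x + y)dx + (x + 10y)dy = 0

Verify exactness: ∂M/∂y = ∂N/∂x ✓
Find F(x,y) such that ∂F/∂x = M, ∂F/∂y = N
Solution: x² + xy + 5y² = C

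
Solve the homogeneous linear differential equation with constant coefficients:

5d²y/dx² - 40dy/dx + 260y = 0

Characteristic equation: 5r² - 40r + 260 = 0
Divide by 5: r² - 8r + 52 = 0
Roots: r = 4 ± 6i (complex conjugates)
General solution: y = e^(4x)(C₁cos(6x) + C₂sin(6x))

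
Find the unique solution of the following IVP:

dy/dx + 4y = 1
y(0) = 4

General solution: y = 1/4 + Ce^(-4x)
Applying y(0) = 4: C = 4 - 1/4 = 15/4
Particular solution: y = 1/4 + (15/4)e^(-4x)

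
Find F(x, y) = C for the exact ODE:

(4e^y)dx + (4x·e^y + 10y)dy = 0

Verify exactness: ∂M/∂y = ∂N/∂x ✓
Find F(x,y) such that ∂F/∂x = M, ∂F/∂y = N
Solution: 4x·e^y + 5y² = C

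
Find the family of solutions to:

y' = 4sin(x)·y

Separating variables and integrating:
ln|y| = -4cos(x) + C

General solution: y = Ce^(-4cos(x))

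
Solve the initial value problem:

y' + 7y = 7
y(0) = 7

General solution: y = 1 + Ce^(-7x)
Applying y(0) = 7: C = 7 - 1 = 6
Particular solution: y = 1 + 6e^(-7x)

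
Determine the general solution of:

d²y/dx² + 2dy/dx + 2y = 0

Characteristic equation: r² + 2r + 2 = 0
Roots: r = -1 ± i (complex conjugates)
General solution: y = e^(-x)(C₁cos(x) + C₂sin(x))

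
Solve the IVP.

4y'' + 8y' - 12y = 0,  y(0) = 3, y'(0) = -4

General solution: y = C₁e^x + C₂e^(-3x)
Applying ICs: C₁ = 5/4, C₂ = 7/4
Particular solution: y = (5/4)e^x + (7/4)e^(-3x)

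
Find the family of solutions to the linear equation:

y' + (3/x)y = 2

Using integrating factor method:

General solution: y = (1/2)x + Cx^(-3)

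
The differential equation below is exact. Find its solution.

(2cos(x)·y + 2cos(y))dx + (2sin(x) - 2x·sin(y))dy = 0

Verify exactness: ∂M/∂y = ∂N/∂x ✓
Find F(x,y) such that ∂F/∂x = M, ∂F/∂y = N
Solution: 2sin(x)·y + 2x·cos(y) = C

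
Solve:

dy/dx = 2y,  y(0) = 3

General solution: y = Ce^(2x)
Applying IC y(0) = 3:
Particular solution: y = 3e^(2x)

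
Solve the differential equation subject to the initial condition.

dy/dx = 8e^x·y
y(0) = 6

General solution: y = Ce^(8e^x)
Applying IC y(0) = 6:
Particular solution: y = 6e^(8(e^x - 1))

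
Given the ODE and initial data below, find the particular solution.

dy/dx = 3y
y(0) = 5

General solution: y = Ce^(3x)
Applying IC y(0) = 5:
Particular solution: y = 5e^(3x)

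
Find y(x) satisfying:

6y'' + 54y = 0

Characteristic equation: 6r² + 54 = 0
Divide by 6: r² + 9 = 0
Roots: r = ±3i (complex conjugates)
General solution: y = C₁cos(3x) + C₂sin(3x)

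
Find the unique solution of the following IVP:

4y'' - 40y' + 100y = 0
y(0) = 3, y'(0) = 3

General solution: y = (C₁ + C₂x)e^(5x)
Repeated root r = 5
Applying ICs: C₁ = 3, C₂ = -12
Particular solution: y = (3 - 12x)e^(5x)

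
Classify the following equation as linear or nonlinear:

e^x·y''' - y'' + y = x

Linear (y and its derivatives appear to the first power only, no products of y terms)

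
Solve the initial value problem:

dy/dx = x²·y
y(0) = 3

General solution: y = Ce^(x³/3)
Applying IC y(0) = 3:
Particular solution: y = 3e^(x³/3)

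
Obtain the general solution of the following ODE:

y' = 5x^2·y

Separating variables and integrating:
ln|y| = 5x^3/3 + C

General solution: y = Ce^(5x^3/3)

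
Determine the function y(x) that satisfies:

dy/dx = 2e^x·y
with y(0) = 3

General solution: y = Ce^(2e^x)
Applying IC y(0) = 3:
Particular solution: y = 3e^(2(e^x - 1))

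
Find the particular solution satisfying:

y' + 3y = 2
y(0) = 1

General solution: y = 2/3 + Ce^(-3x)
Applying y(0) = 1: C = 1 - 2/3 = 1/3
Particular solution: y = 2/3 + (1/3)e^(-3x)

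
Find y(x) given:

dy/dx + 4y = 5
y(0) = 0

General solution: y = 5/4 + Ce^(-4x)
Applying y(0) = 0: C = 0 - 5/4 = -5/4
Particular solution: y = 5/4 - (5/4)e^(-4x)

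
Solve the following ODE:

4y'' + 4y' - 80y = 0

Characteristic equation: 4r² + 4r - 80 = 0
Divide by 4: r² + r - 20 = 0
Roots: r = 4, -5 (distinct real)
General solution: y = C₁e^(4x) + C₂e^(-5x)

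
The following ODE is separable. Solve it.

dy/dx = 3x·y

Separating variables and integrating:
ln|y| = 3x^2/2 + C

General solution: y = Ce^(3x^2/2)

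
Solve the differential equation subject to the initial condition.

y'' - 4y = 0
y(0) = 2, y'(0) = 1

General solution: y = C₁e^(2x) + C₂e^(-2x)
Applying ICs: C₁ = 5/4, C₂ = 3/4
Particular solution: y = (5/4)e^(2x) + (3/4)e^(-2x)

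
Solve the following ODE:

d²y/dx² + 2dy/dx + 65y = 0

Characteristic equation: r² + 2r + 65 = 0
Roots: r = -1 ± 8i (complex conjugates)
General solution: y = e^(-x)(C₁cos(8x) + C₂sin(8x))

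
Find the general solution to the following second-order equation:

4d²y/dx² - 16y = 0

Characteristic equation: 4r² - 16 = 0
Divide by 4: r² - 4 = 0
Roots: r = 2, -2 (distinct real)
General solution: y = C₁e^(2x) + C₂e^(-2x)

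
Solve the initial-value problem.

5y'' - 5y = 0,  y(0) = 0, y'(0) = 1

General solution: y = C₁e^x + C₂e^(-x)
Applying ICs: C₁ = 1/2, C₂ = -1/2
Particular solution: y = (1/2)e^x - (1/2)e^(-x)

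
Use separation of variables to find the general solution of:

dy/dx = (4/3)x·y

Separating variables and integrating:
ln|y| = 2x^2/3 + C

General solution: y = Ce^(2x^2/3)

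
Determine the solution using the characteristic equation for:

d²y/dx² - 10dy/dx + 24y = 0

Characteristic equation: r² - 10r + 24 = 0
Roots: r = 4, 6 (distinct real)
General solution: y = C₁e^(4x) + C₂e^(6x)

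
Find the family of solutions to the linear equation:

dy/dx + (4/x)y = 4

Using integrating factor method:

General solution: y = (4/5)x + Cx^(-4)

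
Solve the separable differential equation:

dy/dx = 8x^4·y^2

Separating variables and integrating:
-1/y = 8x^5/5 + C

General solution: y^-1 = (-8/5)x^5 + C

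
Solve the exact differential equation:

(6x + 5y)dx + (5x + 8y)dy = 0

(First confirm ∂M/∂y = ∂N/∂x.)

Verify exactness: ∂M/∂y = ∂N/∂x ✓
Find F(x,y) such that ∂F/∂x = M, ∂F/∂y = N
Solution: 3x² + 5xy + 4y² = C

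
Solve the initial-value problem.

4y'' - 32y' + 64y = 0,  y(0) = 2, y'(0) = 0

General solution: y = (C₁ + C₂x)e^(4x)
Repeated root r = 4
Applying ICs: C₁ = 2, C₂ = -8
Particular solution: y = (2 - 8x)e^(4x)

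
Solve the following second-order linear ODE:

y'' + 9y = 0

Characteristic equation: r² + 9 = 0
Roots: r = ±3i (complex conjugates)
General solution: y = C₁cos(3x) + C₂sin(3x)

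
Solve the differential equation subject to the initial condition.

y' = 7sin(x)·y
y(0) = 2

General solution: y = Ce^(-7cos(x))
Applying IC y(0) = 2:
Particular solution: y = 2e^(7(1-cos(x)))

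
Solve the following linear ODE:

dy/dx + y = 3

Using integrating factor method:

General solution: y = 3 + Ce^(-x)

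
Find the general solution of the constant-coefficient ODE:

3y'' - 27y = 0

Characteristic equation: 3r² - 27 = 0
Divide by 3: r² - 9 = 0
Roots: r = 3, -3 (distinct real)
General solution: y = C₁e^(3x) + C₂e^(-3x)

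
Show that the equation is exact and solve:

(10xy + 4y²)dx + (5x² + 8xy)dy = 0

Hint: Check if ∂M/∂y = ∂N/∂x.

Verify exactness: ∂M/∂y = ∂N/∂x ✓
Find F(x,y) such that ∂F/∂x = M, ∂F/∂y = N
Solution: 5x²y + 4xy² = C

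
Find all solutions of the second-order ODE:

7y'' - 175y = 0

Characteristic equation: 7r² - 175 = 0
Divide by 7: r² - 25 = 0
Roots: r = 5, -5 (distinct real)
General solution: y = C₁e^(5x) + C₂e^(-5x)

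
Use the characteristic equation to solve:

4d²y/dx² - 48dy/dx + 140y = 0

Characteristic equation: 4r² - 48r + 140 = 0
Divide by 4: r² - 12r + 35 = 0
Roots: r = 5, 7 (distinct real)
General solution: y = C₁e^(5x) + C₂e^(7x)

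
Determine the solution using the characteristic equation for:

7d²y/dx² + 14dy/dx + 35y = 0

Characteristic equation: 7r² + 14r + 35 = 0
Divide by 7: r² + 2r + 5 = 0
Roots: r = -1 ± 2i (complex conjugates)
General solution: y = e^(-x)(C₁cos(2x) + C₂sin(2x))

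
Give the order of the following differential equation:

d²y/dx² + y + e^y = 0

The order is 2 (highest derivative is of order 2).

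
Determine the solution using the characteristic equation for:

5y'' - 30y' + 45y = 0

Characteristic equation: 5r² - 30r + 45 = 0
Divide by 5: r² - 6r + 9 = 0
Factored: (r - 3)² = 0
Repeated root: r = 3
General solution: y = (C₁ + C₂x)e^(3x)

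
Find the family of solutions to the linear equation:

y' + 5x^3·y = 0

Using integrating factor method:

General solution: y = Ce^(-5x^4/4)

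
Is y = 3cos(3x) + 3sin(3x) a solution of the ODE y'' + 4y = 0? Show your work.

Verification:
y'' = -27cos(3x) - 27sin(3x)
y'' + 4y ≠ 0 (frequency mismatch: got 9 instead of 4)

No, it is not a solution.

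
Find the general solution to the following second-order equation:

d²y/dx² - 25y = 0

Characteristic equation: r² - 25 = 0
Roots: r = 5, -5 (distinct real)
General solution: y = C₁e^(5x) + C₂e^(-5x)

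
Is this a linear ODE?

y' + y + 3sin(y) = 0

No. Nonlinear (sin(y) is nonlinear in y)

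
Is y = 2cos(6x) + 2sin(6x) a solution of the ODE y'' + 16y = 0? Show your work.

Verification:
y'' = -72cos(6x) - 72sin(6x)
y'' + 16y ≠ 0 (frequency mismatch: got 36 instead of 16)

No, it is not a solution.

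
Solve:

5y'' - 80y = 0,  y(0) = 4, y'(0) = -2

General solution: y = C₁e^(4x) + C₂e^(-4x)
Applying ICs: C₁ = 7/4, C₂ = 9/4
Particular solution: y = (7/4)e^(4x) + (9/4)e^(-4x)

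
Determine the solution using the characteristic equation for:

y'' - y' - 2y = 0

Characteristic equation: r² - r - 2 = 0
Roots: r = 2, -1 (distinct real)
General solution: y = C₁e^(2x) + C₂e^(-x)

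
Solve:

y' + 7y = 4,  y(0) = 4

General solution: y = 4/7 + Ce^(-7x)
Applying y(0) = 4: C = 4 - 4/7 = 24/7
Particular solution: y = 4/7 + (24/7)e^(-7x)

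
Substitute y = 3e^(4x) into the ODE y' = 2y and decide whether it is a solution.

Verification:
y = 3e^(4x)
y' = 12e^(4x)
But 2y = 6e^(4x)
y' ≠ 2y — the derivative does not match

No, it is not a solution.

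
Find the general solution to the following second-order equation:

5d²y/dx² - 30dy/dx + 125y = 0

Characteristic equation: 5r² - 30r + 125 = 0
Divide by 5: r² - 6r + 25 = 0
Roots: r = 3 ± 4i (complex conjugates)
General solution: y = e^(3x)(C₁cos(4x) + C₂sin(4x))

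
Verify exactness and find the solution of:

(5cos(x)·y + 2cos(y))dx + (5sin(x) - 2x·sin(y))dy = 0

Verify exactness: ∂M/∂y = ∂N/∂x ✓
Find F(x,y) such that ∂F/∂x = M, ∂F/∂y = N
Solution: 5sin(x)·y + 2x·cos(y) = C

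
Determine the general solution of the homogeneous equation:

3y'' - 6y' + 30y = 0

Characteristic equation: 3r² - 6r + 30 = 0
Divide by 3: r² - 2r + 10 = 0
Roots: r = 1 ± 3i (complex conjugates)
General solution: y = e^x(C₁cos(3x) + C₂sin(3x))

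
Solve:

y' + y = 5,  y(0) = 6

General solution: y = 5 + Ce^(-x)
Applying y(0) = 6: C = 6 - 5 = 1
Particular solution: y = 5 + e^(-x)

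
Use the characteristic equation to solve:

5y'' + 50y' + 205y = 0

Characteristic equation: 5r² + 50r + 205 = 0
Divide by 5: r² + 10r + 41 = 0
Roots: r = -5 ± 4i (complex conjugates)
General solution: y = e^(-5x)(C₁cos(4x) + C₂sin(4x))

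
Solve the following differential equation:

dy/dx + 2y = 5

Using integrating factor method:

General solution: y = 5/2 + Ce^(-2x)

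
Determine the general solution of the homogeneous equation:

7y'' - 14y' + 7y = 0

Characteristic equation: 7r² - 14r + 7 = 0
Divide by 7: r² - 2r + 1 = 0
Factored: (r - 1)² = 0
Repeated root: r = 1
General solution: y = (C₁ + C₂x)e^x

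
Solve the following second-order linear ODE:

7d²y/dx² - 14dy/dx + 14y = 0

Characteristic equation: 7r² - 14r + 14 = 0
Divide by 7: r² - 2r + 2 = 0
Roots: r = 1 ± i (complex conjugates)
General solution: y = e^x(C₁cos(x) + C₂sin(x))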